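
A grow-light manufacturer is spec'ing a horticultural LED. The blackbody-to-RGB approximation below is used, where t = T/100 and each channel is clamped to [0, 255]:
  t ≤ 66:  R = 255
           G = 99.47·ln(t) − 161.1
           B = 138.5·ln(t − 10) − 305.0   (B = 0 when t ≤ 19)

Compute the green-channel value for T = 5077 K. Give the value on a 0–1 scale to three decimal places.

t = 5077/100 = 50.77; the t ≤ 66 branch applies.
G = 99.47·ln 50.77 − 161.1 = 99.47·3.9273 − 161.1 = 229.549.
On a 0–1 scale: 229.549/255 = 0.9002 → 0.900.

0.900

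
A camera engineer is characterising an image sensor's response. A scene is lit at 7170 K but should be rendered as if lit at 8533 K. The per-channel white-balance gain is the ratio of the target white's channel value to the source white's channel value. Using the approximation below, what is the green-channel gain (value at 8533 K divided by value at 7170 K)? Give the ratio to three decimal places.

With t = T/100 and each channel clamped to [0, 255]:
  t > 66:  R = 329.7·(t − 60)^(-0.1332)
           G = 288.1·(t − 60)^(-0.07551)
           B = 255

At 7170 K (t = 71.7):
  G = 288.1·(71.7 − 60)^(-0.07551) = 288.1·11.7^(-0.07551) = 288.1·0.83050 = 239.268.
At 8533 K (t = 85.33):
  G = 288.1·(85.33 − 60)^(-0.07551) = 288.1·25.33^(-0.07551) = 288.1·0.78345 = 225.712.
Gain = 225.712 / 239.268 = 0.9433 → 0.943.

0.943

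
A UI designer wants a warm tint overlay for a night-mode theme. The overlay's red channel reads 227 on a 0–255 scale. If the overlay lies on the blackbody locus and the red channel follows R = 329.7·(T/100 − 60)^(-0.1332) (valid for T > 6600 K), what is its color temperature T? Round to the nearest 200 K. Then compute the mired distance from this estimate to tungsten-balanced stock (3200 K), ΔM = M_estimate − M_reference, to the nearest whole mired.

(t − 60)^(-0.1332) = 227/329.7 = 0.68850.
t − 60 = 0.68850^(1/-0.1332) = 0.68850^(-7.508) = 16.478, so t = 76.478.
T = 100·t = 7648 K → 7600 K to the nearest 200 K.
M_estimate = 10⁶/7600 = 131.58; M_reference = 10⁶/3200 = 312.50.
ΔM = 131.58 − 312.50 = -180.92 → -181 mireds.

-181 mireds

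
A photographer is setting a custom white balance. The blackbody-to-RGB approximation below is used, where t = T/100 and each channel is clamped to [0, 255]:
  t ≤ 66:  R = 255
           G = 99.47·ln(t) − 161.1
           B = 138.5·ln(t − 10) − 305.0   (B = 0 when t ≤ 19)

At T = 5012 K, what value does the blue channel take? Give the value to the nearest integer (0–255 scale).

206

t = 5012/100 = 50.12; the t ≤ 66 branch applies.
B = 138.5·ln(50.12 − 10) − 305.0 = 138.5·ln 40.12 − 305.0 = 138.5·3.6919 − 305.0 = 206.325.
Rounded: 206.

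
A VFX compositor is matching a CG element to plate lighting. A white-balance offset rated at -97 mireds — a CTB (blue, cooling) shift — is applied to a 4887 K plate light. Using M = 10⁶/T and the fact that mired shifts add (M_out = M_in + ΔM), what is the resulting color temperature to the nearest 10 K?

9290 K

M_in = 10⁶/4887 = 204.62 mireds.
M_out = 204.62 + (-97) = 107.62 mireds.
T_out = 10⁶/107.62 = 9291.6 K → 9290 K.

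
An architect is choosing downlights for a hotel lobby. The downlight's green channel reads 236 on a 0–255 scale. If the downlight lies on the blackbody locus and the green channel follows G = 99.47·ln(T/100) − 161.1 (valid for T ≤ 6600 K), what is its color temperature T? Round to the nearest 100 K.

ln t = (236 + 161.1) / 99.47 = 3.9922.
t = e^3.9922 = 54.172.
T = 100·t = 5417 K → 5400 K to the nearest 100 K.

5400 K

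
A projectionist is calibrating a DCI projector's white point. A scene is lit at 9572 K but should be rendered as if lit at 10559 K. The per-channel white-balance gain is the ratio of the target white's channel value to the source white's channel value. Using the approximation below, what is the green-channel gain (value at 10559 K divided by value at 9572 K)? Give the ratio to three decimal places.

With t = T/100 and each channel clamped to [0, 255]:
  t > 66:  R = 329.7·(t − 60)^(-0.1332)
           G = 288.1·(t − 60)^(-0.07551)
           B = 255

At 9572 K (t = 95.72):
  G = 288.1·(95.72 − 60)^(-0.07551) = 288.1·35.72^(-0.07551) = 288.1·0.76338 = 219.929.
At 10559 K (t = 105.59):
  G = 288.1·(105.59 − 60)^(-0.07551) = 288.1·45.59^(-0.07551) = 288.1·0.74944 = 215.915.
Gain = 215.915 / 219.929 = 0.9817 → 0.982.

0.982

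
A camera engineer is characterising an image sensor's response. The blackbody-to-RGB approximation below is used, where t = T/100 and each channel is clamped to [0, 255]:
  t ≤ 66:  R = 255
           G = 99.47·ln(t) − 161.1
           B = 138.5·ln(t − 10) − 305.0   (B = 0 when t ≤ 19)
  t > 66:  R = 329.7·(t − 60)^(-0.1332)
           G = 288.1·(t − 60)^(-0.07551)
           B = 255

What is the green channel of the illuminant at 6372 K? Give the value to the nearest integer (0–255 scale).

t = 6372/100 = 63.72; the t ≤ 66 branch applies.
G = 99.47·ln 63.72 − 161.1 = 99.47·4.1545 − 161.1 = 252.148.
Rounded: 252.

252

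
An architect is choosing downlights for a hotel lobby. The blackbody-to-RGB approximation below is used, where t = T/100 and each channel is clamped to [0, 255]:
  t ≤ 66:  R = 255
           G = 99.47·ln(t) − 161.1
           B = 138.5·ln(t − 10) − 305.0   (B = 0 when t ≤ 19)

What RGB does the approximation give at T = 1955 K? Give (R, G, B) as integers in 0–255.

t = 1955/100 = 19.55; the t ≤ 66 branch applies.
R = 255 by definition for t ≤ 66.
G = 99.47·ln 19.55 − 161.1 = 99.47·2.9730 − 161.1 = 134.622.
B = 138.5·ln(19.55 − 10) − 305.0 = 138.5·ln 9.55 − 305.0 = 138.5·2.2565 − 305.0 = 7.531.
Rounded: (255, 135, 8).

(255, 135, 8)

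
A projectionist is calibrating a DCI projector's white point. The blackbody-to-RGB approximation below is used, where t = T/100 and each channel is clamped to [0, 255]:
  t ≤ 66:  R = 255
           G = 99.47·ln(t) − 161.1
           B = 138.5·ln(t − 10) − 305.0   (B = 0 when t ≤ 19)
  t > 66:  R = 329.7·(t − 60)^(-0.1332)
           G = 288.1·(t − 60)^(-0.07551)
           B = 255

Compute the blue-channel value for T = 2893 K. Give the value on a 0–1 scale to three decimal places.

t = 2893/100 = 28.93; the t ≤ 66 branch applies.
B = 138.5·ln(28.93 − 10) − 305.0 = 138.5·ln 18.93 − 305.0 = 138.5·2.9407 − 305.0 = 102.294.
On a 0–1 scale: 102.294/255 = 0.4012 → 0.401.

0.401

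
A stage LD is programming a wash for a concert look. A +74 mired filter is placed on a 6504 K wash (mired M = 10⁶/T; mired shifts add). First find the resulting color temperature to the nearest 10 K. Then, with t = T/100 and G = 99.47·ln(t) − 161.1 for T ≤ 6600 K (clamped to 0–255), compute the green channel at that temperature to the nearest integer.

M_in = 10⁶/6504 = 153.75; M_out = 153.75 + (+74) = 227.75.
T_out = 10⁶/227.75 = 4390.7 K → 4390 K; t = 43.9.
G = 99.47·ln 43.9 − 161.1 = 99.47·3.7819 − 161.1 = 215.087.
Rounded: 215.

215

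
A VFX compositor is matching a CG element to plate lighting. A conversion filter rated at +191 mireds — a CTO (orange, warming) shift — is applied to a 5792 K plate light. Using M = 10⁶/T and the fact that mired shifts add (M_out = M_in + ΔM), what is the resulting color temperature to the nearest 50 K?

M_in = 10⁶/5792 = 172.65 mireds.
M_out = 172.65 + (+191) = 363.65 mireds.
T_out = 10⁶/363.65 = 2749.9 K → 2750 K.

2750 K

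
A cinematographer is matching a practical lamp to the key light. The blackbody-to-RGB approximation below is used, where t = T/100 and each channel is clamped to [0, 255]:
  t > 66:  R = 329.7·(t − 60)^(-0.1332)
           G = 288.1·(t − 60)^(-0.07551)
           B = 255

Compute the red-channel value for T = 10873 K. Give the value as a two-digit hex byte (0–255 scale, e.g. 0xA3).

t = 10873/100 = 108.73; the t > 66 branch applies.
R = 329.7·(108.73 − 60)^(-0.1332) = 329.7·48.73^(-0.1332) = 329.7·0.59592 = 196.474.
Rounded: 196; in hex, 0xC4.

0xC4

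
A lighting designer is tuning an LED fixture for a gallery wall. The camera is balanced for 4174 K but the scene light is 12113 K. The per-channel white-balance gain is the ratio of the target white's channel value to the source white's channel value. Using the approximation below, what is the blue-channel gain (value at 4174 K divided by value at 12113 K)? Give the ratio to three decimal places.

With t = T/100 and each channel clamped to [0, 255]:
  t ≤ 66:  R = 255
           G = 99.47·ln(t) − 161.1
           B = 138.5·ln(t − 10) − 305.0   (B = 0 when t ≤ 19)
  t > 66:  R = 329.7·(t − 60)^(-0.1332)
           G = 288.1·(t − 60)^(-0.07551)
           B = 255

At 12113 K (t = 121.13):
  B = 255 by definition for t > 66.
At 4174 K (t = 41.74):
  B = 138.5·ln(41.74 − 10) − 305.0 = 138.5·ln 31.74 − 305.0 = 138.5·3.4576 − 305.0 = 173.875.
Gain = 173.875 / 255.000 = 0.6819 → 0.682.

0.682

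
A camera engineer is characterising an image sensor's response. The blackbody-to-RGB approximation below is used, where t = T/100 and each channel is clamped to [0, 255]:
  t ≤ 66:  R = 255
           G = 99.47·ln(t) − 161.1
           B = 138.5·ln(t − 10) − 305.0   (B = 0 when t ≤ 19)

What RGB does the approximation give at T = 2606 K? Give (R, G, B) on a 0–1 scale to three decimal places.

(1.000, 0.640, 0.312)

t = 2606/100 = 26.06; the t ≤ 66 branch applies.
R = 255 by definition for t ≤ 66.
G = 99.47·ln 26.06 − 161.1 = 99.47·3.2604 − 161.1 = 163.212.
B = 138.5·ln(26.06 − 10) − 305.0 = 138.5·ln 16.06 − 305.0 = 138.5·2.7763 − 305.0 = 79.522.
Dividing each by 255: (1.0000, 0.6400, 0.3119) → (1.000, 0.640, 0.312).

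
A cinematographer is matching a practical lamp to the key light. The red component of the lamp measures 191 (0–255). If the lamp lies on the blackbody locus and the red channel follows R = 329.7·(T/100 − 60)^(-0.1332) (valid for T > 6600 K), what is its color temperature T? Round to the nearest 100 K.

(t − 60)^(-0.1332) = 191/329.7 = 0.57931.
t − 60 = 0.57931^(1/-0.1332) = 0.57931^(-7.508) = 60.245, so t = 120.245.
T = 100·t = 12025 K → 12000 K to the nearest 100 K.

12000 K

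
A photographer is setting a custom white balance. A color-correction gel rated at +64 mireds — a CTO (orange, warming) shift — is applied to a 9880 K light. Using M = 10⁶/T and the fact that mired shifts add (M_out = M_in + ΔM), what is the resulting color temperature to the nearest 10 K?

M_in = 10⁶/9880 = 101.21 mireds.
M_out = 101.21 + (+64) = 165.21 mireds.
T_out = 10⁶/165.21 = 6052.7 K → 6050 K.

6050 K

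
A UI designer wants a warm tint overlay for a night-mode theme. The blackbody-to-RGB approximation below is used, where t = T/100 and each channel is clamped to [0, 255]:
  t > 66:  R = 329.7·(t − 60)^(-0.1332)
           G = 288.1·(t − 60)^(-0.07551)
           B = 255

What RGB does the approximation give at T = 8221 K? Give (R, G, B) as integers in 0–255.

(218, 228, 255)

t = 8221/100 = 82.21; the t > 66 branch applies.
R = 329.7·(82.21 − 60)^(-0.1332) = 329.7·22.21^(-0.1332) = 329.7·0.66167 = 218.152.
G = 288.1·(82.21 − 60)^(-0.07551) = 288.1·22.21^(-0.07551) = 288.1·0.79127 = 227.964.
B = 255 by definition for t > 66.
Rounded: (218, 228, 255).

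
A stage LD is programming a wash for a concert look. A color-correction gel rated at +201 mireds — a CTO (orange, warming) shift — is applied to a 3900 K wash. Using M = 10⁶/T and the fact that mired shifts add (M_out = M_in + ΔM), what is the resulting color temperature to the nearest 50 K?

2200 K

M_in = 10⁶/3900 = 256.41 mireds.
M_out = 256.41 + (+201) = 457.41 mireds.
T_out = 10⁶/457.41 = 2186.2 K → 2200 K.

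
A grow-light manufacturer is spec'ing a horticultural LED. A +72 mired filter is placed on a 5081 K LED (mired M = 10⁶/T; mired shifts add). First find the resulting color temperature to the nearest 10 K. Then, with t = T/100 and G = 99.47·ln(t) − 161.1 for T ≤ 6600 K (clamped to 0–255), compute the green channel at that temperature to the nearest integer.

M_in = 10⁶/5081 = 196.81; M_out = 196.81 + (+72) = 268.81.
T_out = 10⁶/268.81 = 3720.1 K → 3720 K; t = 37.2.
G = 99.47·ln 37.2 − 161.1 = 99.47·3.6163 − 161.1 = 198.614.
Rounded: 199.

199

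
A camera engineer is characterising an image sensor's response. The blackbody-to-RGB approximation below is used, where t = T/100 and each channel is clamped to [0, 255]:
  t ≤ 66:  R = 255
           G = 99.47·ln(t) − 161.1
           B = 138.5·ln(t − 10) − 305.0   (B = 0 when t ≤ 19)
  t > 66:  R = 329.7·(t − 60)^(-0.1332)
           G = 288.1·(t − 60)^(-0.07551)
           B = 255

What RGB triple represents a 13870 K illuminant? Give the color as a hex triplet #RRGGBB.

#B8CFFF

t = 13870/100 = 138.7; the t > 66 branch applies.
R = 329.7·(138.7 − 60)^(-0.1332) = 329.7·78.7^(-0.1332) = 329.7·0.55906 = 184.321.
G = 288.1·(138.7 − 60)^(-0.07551) = 288.1·78.7^(-0.07551) = 288.1·0.71918 = 207.194.
B = 255 by definition for t > 66.
Rounded: (184, 207, 255).
In hex: #B8CFFF.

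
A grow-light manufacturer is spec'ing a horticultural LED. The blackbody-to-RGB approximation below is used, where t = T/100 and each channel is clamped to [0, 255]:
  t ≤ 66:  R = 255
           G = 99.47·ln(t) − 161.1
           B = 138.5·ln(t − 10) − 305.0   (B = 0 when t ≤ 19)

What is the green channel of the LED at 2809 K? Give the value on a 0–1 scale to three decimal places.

t = 2809/100 = 28.09; the t ≤ 66 branch applies.
G = 99.47·ln 28.09 − 161.1 = 99.47·3.3354 − 161.1 = 170.674.
On a 0–1 scale: 170.674/255 = 0.6693 → 0.669.

0.669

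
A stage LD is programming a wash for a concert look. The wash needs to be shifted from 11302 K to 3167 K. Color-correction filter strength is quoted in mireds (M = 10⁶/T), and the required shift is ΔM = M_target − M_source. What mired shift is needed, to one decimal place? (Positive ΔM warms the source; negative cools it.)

+227.3 mireds

M_source = 10⁶/11302 = 88.480; M_target = 10⁶/3167 = 315.756.
ΔM = 315.756 − 88.480 = 227.276 → +227.3 mireds, a warming shift.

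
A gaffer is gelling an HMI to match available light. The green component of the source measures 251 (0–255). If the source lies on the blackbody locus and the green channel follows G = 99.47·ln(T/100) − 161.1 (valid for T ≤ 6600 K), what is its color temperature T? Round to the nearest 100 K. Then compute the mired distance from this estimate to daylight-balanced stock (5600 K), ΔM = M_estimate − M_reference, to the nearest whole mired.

-20 mireds

ln t = (251 + 161.1) / 99.47 = 4.1430.
t = e^4.1430 = 62.989.
T = 100·t = 6299 K → 6300 K to the nearest 100 K.
M_estimate = 10⁶/6300 = 158.73; M_reference = 10⁶/5600 = 178.57.
ΔM = 158.73 − 178.57 = -19.84 → -20 mireds.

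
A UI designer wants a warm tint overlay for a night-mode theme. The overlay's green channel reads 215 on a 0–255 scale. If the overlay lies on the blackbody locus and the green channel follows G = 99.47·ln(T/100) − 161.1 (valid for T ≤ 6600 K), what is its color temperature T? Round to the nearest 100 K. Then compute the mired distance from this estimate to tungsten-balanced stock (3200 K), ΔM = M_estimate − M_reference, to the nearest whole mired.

-85 mireds

ln t = (215 + 161.1) / 99.47 = 3.7810.
t = e^3.7810 = 43.862.
T = 100·t = 4386 K → 4400 K to the nearest 100 K.
M_estimate = 10⁶/4400 = 227.27; M_reference = 10⁶/3200 = 312.50.
ΔM = 227.27 − 312.50 = -85.23 → -85 mireds.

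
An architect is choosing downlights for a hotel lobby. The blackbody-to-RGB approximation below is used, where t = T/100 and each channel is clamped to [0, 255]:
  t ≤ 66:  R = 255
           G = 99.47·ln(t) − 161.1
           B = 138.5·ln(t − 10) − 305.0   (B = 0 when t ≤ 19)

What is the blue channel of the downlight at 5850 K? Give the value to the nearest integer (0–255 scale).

233

t = 5850/100 = 58.5; the t ≤ 66 branch applies.
B = 138.5·ln(58.5 − 10) − 305.0 = 138.5·ln 48.5 − 305.0 = 138.5·3.8816 − 305.0 = 232.597.
Rounded: 233.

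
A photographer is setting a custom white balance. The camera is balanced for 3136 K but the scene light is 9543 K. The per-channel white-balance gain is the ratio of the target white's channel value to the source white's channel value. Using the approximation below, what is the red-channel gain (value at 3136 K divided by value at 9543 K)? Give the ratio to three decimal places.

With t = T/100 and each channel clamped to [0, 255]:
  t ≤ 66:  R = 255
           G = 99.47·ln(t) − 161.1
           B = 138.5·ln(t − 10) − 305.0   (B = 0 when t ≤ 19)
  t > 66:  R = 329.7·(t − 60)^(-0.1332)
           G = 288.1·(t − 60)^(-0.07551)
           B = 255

At 9543 K (t = 95.43):
  R = 329.7·(95.43 − 60)^(-0.1332) = 329.7·35.43^(-0.1332) = 329.7·0.62176 = 204.995.
At 3136 K (t = 31.36):
  R = 255 by definition for t ≤ 66.
Gain = 255.000 / 204.995 = 1.2439 → 1.244.

1.244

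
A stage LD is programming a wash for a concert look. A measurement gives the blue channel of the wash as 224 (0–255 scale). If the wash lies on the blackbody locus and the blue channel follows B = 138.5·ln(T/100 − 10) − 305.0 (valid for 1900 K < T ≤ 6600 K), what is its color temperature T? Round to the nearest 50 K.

ln(t − 10) = (224 + 305.0) / 138.5 = 3.8195.
t − 10 = e^3.8195 = 45.581, so t = 55.581.
T = 100·t = 5558 K → 5550 K to the nearest 50 K.

5550 K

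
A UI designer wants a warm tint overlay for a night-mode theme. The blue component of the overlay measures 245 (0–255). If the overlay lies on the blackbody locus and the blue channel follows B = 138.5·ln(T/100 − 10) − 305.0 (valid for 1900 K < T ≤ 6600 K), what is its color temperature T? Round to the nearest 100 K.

ln(t − 10) = (245 + 305.0) / 138.5 = 3.9711.
t − 10 = e^3.9711 = 53.044, so t = 63.044.
T = 100·t = 6304 K → 6300 K to the nearest 100 K.

6300 K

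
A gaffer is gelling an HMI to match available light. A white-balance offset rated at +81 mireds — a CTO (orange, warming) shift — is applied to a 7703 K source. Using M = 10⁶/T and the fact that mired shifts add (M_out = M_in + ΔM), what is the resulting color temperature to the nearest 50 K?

M_in = 10⁶/7703 = 129.82 mireds.
M_out = 129.82 + (+81) = 210.82 mireds.
T_out = 10⁶/210.82 = 4743.4 K → 4750 K.

4750 K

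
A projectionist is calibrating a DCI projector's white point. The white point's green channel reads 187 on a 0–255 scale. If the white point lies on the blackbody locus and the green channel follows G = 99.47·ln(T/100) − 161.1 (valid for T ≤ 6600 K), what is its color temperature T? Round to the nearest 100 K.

ln t = (187 + 161.1) / 99.47 = 3.4995.
t = e^3.4995 = 33.100.
T = 100·t = 3310 K → 3300 K to the nearest 100 K.

3300 K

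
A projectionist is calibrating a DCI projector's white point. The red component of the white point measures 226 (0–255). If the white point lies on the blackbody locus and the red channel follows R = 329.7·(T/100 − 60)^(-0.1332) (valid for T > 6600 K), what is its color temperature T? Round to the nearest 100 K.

7700 K

(t − 60)^(-0.1332) = 226/329.7 = 0.68547.
t − 60 = 0.68547^(1/-0.1332) = 0.68547^(-7.508) = 17.034, so t = 77.034.
T = 100·t = 7703 K → 7700 K to the nearest 100 K.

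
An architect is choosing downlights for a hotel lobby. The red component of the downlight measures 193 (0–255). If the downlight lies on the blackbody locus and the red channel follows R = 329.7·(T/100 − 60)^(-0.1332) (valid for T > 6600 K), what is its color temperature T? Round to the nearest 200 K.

(t − 60)^(-0.1332) = 193/329.7 = 0.58538.
t − 60 = 0.58538^(1/-0.1332) = 0.58538^(-7.508) = 55.713, so t = 115.713.
T = 100·t = 11571 K → 11600 K to the nearest 200 K.

11600 K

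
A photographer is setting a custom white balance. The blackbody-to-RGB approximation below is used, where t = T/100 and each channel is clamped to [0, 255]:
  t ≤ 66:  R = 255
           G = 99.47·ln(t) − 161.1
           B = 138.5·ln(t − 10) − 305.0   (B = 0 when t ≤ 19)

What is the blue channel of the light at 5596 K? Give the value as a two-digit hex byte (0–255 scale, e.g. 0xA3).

0xE1

t = 5596/100 = 55.96; the t ≤ 66 branch applies.
B = 138.5·ln(55.96 − 10) − 305.0 = 138.5·ln 45.96 − 305.0 = 138.5·3.8278 − 305.0 = 225.146.
Rounded: 225; in hex, 0xE1.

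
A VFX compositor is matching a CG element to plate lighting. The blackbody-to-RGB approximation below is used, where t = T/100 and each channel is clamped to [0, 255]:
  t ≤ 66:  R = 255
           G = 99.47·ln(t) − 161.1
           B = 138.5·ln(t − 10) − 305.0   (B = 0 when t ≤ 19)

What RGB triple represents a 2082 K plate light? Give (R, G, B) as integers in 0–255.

(255, 141, 25)

t = 2082/100 = 20.82; the t ≤ 66 branch applies.
R = 255 by definition for t ≤ 66.
G = 99.47·ln 20.82 − 161.1 = 99.47·3.0359 − 161.1 = 140.882.
B = 138.5·ln(20.82 − 10) − 305.0 = 138.5·ln 10.82 − 305.0 = 138.5·2.3814 − 305.0 = 24.823.
Rounded: (255, 141, 25).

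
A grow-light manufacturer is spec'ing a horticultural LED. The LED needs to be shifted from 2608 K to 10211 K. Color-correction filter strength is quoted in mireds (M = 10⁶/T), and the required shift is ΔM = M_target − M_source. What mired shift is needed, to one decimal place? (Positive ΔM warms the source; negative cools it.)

-285.5 mireds

M_source = 10⁶/2608 = 383.436; M_target = 10⁶/10211 = 97.934.
ΔM = 97.934 − 383.436 = -285.502 → -285.5 mireds, a cooling shift.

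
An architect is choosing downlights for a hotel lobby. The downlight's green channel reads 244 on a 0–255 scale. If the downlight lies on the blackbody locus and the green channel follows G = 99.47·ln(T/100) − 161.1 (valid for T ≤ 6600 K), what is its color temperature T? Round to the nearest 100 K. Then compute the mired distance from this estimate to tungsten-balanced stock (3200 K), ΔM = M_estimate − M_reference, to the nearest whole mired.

ln t = (244 + 161.1) / 99.47 = 4.0726.
t = e^4.0726 = 58.709.
T = 100·t = 5871 K → 5900 K to the nearest 100 K.
M_estimate = 10⁶/5900 = 169.49; M_reference = 10⁶/3200 = 312.50.
ΔM = 169.49 − 312.50 = -143.01 → -143 mireds.

-143 mireds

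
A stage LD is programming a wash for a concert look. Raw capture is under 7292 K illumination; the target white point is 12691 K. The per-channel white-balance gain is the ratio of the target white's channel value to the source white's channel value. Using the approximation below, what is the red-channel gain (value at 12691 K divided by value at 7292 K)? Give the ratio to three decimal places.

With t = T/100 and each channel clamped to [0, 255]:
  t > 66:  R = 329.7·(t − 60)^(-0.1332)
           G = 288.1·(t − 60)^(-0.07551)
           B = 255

0.803

At 7292 K (t = 72.92):
  R = 329.7·(72.92 − 60)^(-0.1332) = 329.7·12.92^(-0.1332) = 329.7·0.71118 = 234.476.
At 12691 K (t = 126.91):
  R = 329.7·(126.91 − 60)^(-0.1332) = 329.7·66.91^(-0.1332) = 329.7·0.57127 = 188.349.
Gain = 188.349 / 234.476 = 0.8033 → 0.803.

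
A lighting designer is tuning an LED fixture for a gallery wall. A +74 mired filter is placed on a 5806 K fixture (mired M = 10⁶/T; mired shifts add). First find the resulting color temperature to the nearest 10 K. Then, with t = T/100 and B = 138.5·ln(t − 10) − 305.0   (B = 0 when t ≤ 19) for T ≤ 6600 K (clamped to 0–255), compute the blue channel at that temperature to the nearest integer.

169

M_in = 10⁶/5806 = 172.24; M_out = 172.24 + (+74) = 246.24.
T_out = 10⁶/246.24 = 4061.2 K → 4060 K; t = 40.6.
B = 138.5·ln(40.6 − 10) − 305.0 = 138.5·ln 30.6 − 305.0 = 138.5·3.4210 − 305.0 = 168.809.
Rounded: 169.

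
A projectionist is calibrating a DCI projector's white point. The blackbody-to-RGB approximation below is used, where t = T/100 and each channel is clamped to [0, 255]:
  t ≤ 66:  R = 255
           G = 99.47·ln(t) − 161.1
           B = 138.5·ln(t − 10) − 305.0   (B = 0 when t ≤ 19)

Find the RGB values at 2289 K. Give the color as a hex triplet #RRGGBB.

t = 2289/100 = 22.89; the t ≤ 66 branch applies.
R = 255 by definition for t ≤ 66.
G = 99.47·ln 22.89 − 161.1 = 99.47·3.1307 − 161.1 = 150.311.
B = 138.5·ln(22.89 − 10) − 305.0 = 138.5·ln 12.89 − 305.0 = 138.5·2.5565 − 305.0 = 49.069.
Rounded: (255, 150, 49).
In hex: #FF9631.

#FF9631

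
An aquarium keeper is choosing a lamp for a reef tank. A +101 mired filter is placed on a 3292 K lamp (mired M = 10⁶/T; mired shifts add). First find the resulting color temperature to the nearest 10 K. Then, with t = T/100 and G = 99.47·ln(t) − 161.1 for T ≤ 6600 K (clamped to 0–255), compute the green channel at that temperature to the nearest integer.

M_in = 10⁶/3292 = 303.77; M_out = 303.77 + (+101) = 404.77.
T_out = 10⁶/404.77 = 2470.6 K → 2470 K; t = 24.7.
G = 99.47·ln 24.7 − 161.1 = 99.47·3.2068 − 161.1 = 157.881.
Rounded: 158.

158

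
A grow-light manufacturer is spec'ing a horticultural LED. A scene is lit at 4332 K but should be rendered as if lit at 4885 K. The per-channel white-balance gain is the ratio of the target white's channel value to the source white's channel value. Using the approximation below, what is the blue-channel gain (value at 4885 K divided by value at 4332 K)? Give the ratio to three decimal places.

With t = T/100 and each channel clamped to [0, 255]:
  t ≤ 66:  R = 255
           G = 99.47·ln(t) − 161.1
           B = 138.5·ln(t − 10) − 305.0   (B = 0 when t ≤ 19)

At 4332 K (t = 43.32):
  B = 138.5·ln(43.32 − 10) − 305.0 = 138.5·ln 33.32 − 305.0 = 138.5·3.5062 − 305.0 = 180.603.
At 4885 K (t = 48.85):
  B = 138.5·ln(48.85 − 10) − 305.0 = 138.5·ln 38.85 − 305.0 = 138.5·3.6597 − 305.0 = 201.870.
Gain = 201.870 / 180.603 = 1.1178 → 1.118.

1.118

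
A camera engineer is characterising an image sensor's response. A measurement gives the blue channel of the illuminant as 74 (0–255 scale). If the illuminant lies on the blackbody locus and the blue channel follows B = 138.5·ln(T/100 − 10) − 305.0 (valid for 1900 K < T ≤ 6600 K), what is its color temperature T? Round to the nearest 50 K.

2550 K

ln(t − 10) = (74 + 305.0) / 138.5 = 2.7365.
t − 10 = e^2.7365 = 15.432, so t = 25.432.
T = 100·t = 2543 K → 2550 K to the nearest 50 K.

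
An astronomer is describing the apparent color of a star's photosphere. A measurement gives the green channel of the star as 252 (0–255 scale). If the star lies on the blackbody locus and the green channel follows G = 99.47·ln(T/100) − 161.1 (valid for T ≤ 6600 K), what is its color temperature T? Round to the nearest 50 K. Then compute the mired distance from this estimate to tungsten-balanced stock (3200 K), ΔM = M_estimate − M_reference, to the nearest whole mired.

-155 mireds

ln t = (252 + 161.1) / 99.47 = 4.1530.
t = e^4.1530 = 63.625.
T = 100·t = 6363 K → 6350 K to the nearest 50 K.
M_estimate = 10⁶/6350 = 157.48; M_reference = 10⁶/3200 = 312.50.
ΔM = 157.48 − 312.50 = -155.02 → -155 mireds.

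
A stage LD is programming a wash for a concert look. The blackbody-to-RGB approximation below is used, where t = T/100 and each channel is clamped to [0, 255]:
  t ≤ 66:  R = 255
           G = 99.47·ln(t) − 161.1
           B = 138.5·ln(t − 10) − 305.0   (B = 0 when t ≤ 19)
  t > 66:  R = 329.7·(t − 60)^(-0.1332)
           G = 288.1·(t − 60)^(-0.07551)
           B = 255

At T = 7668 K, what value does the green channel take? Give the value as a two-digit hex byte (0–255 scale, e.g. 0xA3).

0xE9

t = 7668/100 = 76.68; the t > 66 branch applies.
G = 288.1·(76.68 − 60)^(-0.07551) = 288.1·16.68^(-0.07551) = 288.1·0.80856 = 232.946.
Rounded: 233; in hex, 0xE9.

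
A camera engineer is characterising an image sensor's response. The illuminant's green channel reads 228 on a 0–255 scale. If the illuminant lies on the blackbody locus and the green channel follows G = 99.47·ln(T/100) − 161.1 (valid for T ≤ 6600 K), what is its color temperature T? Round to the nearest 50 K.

ln t = (228 + 161.1) / 99.47 = 3.9117.
t = e^3.9117 = 49.985.
T = 100·t = 4999 K → 5000 K to the nearest 50 K.

5000 K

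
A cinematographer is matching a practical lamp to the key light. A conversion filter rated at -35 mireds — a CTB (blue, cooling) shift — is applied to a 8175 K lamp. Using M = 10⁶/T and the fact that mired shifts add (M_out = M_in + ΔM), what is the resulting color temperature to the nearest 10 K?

M_in = 10⁶/8175 = 122.32 mireds.
M_out = 122.32 + (-35) = 87.32 mireds.
T_out = 10⁶/87.32 = 11451.6 K → 11450 K.

11450 K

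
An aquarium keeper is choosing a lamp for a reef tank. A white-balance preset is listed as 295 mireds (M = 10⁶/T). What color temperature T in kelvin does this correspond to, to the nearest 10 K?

3390 K

T = 10⁶ / 295 = 3389.83 K → 3390 K.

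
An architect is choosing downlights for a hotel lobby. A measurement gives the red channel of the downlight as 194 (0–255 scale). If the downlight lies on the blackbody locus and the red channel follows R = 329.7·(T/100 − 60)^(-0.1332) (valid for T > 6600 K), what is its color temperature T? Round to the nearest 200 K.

11400 K

(t − 60)^(-0.1332) = 194/329.7 = 0.58841.
t − 60 = 0.58841^(1/-0.1332) = 0.58841^(-7.508) = 53.593, so t = 113.593.
T = 100·t = 11359 K → 11400 K to the nearest 200 K.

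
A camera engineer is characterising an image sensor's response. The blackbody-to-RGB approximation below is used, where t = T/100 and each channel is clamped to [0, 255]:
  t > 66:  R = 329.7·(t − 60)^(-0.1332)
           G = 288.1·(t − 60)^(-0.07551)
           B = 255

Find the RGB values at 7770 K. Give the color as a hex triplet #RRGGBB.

#E1E8FF

t = 7770/100 = 77.7; the t > 66 branch applies.
R = 329.7·(77.7 − 60)^(-0.1332) = 329.7·17.7^(-0.1332) = 329.7·0.68198 = 224.848.
G = 288.1·(77.7 − 60)^(-0.07551) = 288.1·17.7^(-0.07551) = 288.1·0.80494 = 231.904.
B = 255 by definition for t > 66.
Rounded: (225, 232, 255).
In hex: #E1E8FF.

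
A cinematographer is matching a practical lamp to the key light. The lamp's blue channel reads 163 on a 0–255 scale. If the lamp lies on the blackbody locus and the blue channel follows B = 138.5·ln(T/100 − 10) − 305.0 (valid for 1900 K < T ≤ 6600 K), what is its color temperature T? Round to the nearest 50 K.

3950 K

ln(t − 10) = (163 + 305.0) / 138.5 = 3.3791.
t − 10 = e^3.3791 = 29.343, so t = 39.343.
T = 100·t = 3934 K → 3950 K to the nearest 50 K.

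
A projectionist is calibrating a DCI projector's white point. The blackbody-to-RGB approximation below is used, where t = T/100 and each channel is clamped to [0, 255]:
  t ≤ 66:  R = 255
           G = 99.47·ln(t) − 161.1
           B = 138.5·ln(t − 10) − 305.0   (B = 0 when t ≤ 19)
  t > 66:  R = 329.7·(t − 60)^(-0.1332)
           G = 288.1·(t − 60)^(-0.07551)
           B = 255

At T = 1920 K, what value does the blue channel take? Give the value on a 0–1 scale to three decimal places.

t = 1920/100 = 19.2; the t ≤ 66 branch applies.
B = 138.5·ln(19.2 − 10) − 305.0 = 138.5·ln 9.2 − 305.0 = 138.5·2.2192 − 305.0 = 2.360.
On a 0–1 scale: 2.360/255 = 0.0093 → 0.009.

0.009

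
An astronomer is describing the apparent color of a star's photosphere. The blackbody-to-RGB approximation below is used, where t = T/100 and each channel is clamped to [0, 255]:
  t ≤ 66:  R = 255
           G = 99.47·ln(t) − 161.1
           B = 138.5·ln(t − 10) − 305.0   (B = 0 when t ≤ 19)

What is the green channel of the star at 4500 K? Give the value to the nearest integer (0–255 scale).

t = 4500/100 = 45; the t ≤ 66 branch applies.
G = 99.47·ln 45 − 161.1 = 99.47·3.8067 − 161.1 = 217.549.
Rounded: 218.

218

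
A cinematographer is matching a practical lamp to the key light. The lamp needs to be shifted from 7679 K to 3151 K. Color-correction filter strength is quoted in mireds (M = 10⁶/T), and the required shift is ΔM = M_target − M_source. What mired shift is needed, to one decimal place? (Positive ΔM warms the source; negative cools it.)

M_source = 10⁶/7679 = 130.225; M_target = 10⁶/3151 = 317.360.
ΔM = 317.360 − 130.225 = 187.134 → +187.1 mireds, a warming shift.

+187.1 mireds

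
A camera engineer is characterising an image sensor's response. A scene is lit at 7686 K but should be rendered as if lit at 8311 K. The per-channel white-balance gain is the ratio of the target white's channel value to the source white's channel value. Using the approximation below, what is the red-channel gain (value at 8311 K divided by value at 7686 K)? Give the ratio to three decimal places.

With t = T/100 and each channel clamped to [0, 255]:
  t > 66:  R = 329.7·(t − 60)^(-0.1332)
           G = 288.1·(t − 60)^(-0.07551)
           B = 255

At 7686 K (t = 76.86):
  R = 329.7·(76.86 − 60)^(-0.1332) = 329.7·16.86^(-0.1332) = 329.7·0.68641 = 226.309.
At 8311 K (t = 83.11):
  R = 329.7·(83.11 − 60)^(-0.1332) = 329.7·23.11^(-0.1332) = 329.7·0.65818 = 217.001.
Gain = 217.001 / 226.309 = 0.9589 → 0.959.

0.959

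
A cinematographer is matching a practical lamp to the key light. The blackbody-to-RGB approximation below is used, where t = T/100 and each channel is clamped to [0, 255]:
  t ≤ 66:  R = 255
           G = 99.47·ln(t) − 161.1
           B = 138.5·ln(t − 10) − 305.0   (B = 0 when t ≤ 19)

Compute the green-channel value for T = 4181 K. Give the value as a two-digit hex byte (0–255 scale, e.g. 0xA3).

t = 4181/100 = 41.81; the t ≤ 66 branch applies.
G = 99.47·ln 41.81 − 161.1 = 99.47·3.7331 − 161.1 = 210.235.
Rounded: 210; in hex, 0xD2.

0xD2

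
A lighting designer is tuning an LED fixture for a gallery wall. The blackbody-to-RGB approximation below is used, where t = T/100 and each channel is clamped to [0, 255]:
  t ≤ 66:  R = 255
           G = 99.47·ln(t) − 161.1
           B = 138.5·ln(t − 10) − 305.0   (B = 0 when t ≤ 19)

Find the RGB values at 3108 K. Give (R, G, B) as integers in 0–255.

(255, 181, 117)

t = 3108/100 = 31.08; the t ≤ 66 branch applies.
R = 255 by definition for t ≤ 66.
G = 99.47·ln 31.08 − 161.1 = 99.47·3.4366 − 161.1 = 180.735.
B = 138.5·ln(31.08 − 10) − 305.0 = 138.5·ln 21.08 − 305.0 = 138.5·3.0483 − 305.0 = 117.193.
Rounded: (255, 181, 117).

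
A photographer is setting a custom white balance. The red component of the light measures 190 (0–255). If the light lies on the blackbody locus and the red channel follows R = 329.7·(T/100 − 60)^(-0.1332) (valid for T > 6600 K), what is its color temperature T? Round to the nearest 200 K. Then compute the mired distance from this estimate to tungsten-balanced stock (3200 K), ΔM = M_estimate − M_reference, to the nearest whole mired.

-231 mireds

(t − 60)^(-0.1332) = 190/329.7 = 0.57628.
t − 60 = 0.57628^(1/-0.1332) = 0.57628^(-7.508) = 62.667, so t = 122.667.
T = 100·t = 12267 K → 12200 K to the nearest 200 K.
M_estimate = 10⁶/12200 = 81.97; M_reference = 10⁶/3200 = 312.50.
ΔM = 81.97 − 312.50 = -230.53 → -231 mireds.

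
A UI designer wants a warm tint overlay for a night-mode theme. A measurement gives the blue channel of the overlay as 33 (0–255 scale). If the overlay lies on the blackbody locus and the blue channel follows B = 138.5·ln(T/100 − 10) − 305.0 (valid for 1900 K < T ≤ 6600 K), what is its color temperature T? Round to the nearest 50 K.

ln(t − 10) = (33 + 305.0) / 138.5 = 2.4404.
t − 10 = e^2.4404 = 11.478, so t = 21.478.
T = 100·t = 2148 K → 2150 K to the nearest 50 K.

2150 K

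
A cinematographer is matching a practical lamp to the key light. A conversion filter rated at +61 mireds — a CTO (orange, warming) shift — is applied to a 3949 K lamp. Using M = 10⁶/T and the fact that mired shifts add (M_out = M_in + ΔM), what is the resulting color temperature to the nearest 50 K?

M_in = 10⁶/3949 = 253.23 mireds.
M_out = 253.23 + (+61) = 314.23 mireds.
T_out = 10⁶/314.23 = 3182.4 K → 3200 K.

3200 K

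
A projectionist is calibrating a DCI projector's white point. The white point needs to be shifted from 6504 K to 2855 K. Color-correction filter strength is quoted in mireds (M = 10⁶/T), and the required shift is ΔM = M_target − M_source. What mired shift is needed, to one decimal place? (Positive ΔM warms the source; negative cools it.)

M_source = 10⁶/6504 = 153.752; M_target = 10⁶/2855 = 350.263.
ΔM = 350.263 − 153.752 = 196.511 → +196.5 mireds, a warming shift.

+196.5 mireds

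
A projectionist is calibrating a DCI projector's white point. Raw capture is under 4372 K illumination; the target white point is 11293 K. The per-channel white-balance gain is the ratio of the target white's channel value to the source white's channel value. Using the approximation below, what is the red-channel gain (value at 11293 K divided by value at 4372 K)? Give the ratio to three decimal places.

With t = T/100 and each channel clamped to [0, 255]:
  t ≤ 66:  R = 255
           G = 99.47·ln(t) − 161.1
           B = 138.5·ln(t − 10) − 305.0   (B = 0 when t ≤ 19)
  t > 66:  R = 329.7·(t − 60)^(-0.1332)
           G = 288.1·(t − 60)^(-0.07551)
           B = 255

At 4372 K (t = 43.72):
  R = 255 by definition for t ≤ 66.
At 11293 K (t = 112.93):
  R = 329.7·(112.93 − 60)^(-0.1332) = 329.7·52.93^(-0.1332) = 329.7·0.58939 = 194.322.
Gain = 194.322 / 255.000 = 0.7620 → 0.762.

0.762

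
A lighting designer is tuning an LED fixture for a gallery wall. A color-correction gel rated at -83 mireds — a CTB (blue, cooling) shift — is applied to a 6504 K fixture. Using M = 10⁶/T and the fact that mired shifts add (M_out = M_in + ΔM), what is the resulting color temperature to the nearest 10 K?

14130 K

M_in = 10⁶/6504 = 153.75 mireds.
M_out = 153.75 + (-83) = 70.75 mireds.
T_out = 10⁶/70.75 = 14134.0 K → 14130 K.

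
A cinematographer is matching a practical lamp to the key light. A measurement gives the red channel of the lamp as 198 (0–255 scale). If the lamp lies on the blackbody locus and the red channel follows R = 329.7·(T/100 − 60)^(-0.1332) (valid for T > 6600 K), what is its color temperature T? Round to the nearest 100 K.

10600 K

(t − 60)^(-0.1332) = 198/329.7 = 0.60055.
t − 60 = 0.60055^(1/-0.1332) = 0.60055^(-7.508) = 45.980, so t = 105.980.
T = 100·t = 10598 K → 10600 K to the nearest 100 K.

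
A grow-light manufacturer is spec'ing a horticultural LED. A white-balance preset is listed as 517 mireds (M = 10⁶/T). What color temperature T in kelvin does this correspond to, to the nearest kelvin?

1934 K

T = 10⁶ / 517 = 1934.24 K → 1934 K.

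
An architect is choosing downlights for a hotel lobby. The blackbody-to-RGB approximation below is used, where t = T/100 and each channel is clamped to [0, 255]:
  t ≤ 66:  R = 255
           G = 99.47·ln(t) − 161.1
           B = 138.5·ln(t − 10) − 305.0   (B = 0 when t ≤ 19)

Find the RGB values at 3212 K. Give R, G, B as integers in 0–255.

R=255, G=184, B=124

t = 3212/100 = 32.12; the t ≤ 66 branch applies.
R = 255 by definition for t ≤ 66.
G = 99.47·ln 32.12 − 161.1 = 99.47·3.4695 − 161.1 = 184.009.
B = 138.5·ln(32.12 − 10) − 305.0 = 138.5·ln 22.12 − 305.0 = 138.5·3.0965 − 305.0 = 123.863.
Rounded: (255, 184, 124).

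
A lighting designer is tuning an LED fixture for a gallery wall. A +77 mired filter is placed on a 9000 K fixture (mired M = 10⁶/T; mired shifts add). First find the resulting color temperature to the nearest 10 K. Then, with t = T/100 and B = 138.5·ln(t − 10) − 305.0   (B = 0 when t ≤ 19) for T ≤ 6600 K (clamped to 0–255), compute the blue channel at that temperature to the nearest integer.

M_in = 10⁶/9000 = 111.11; M_out = 111.11 + (+77) = 188.11.
T_out = 10⁶/188.11 = 5316.0 K → 5320 K; t = 53.2.
B = 138.5·ln(53.2 − 10) − 305.0 = 138.5·ln 43.2 − 305.0 = 138.5·3.7658 − 305.0 = 216.569.
Rounded: 217.

217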